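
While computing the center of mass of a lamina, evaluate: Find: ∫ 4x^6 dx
Using power rule: ∫ 4x^6 dx=4/7 x^7 + C=(4/7)x^7 + C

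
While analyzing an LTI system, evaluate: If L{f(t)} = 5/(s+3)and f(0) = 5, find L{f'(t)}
L{f'(t)} = s·F(s) - f(0) = 5s/(s + 3) - 5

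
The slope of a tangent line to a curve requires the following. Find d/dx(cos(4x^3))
Chain rule: d/dx[cos(u)]=-sin(u)·u' where u=4x^3
u'=12x^2

Answer: -12x^2·sin(4x^3)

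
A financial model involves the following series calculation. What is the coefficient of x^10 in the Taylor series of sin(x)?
sin(x) has only odd powers. Coefficient of x^10 = 0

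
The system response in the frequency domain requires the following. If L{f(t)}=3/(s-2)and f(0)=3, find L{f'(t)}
L{f'(t)}=s·F(s) - f(0)=3s/(s-2)-3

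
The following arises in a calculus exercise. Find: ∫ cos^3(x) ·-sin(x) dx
Let u=cos(x), du=-sin(x) dx
∫ u^3 du=u^4/4+C

Answer: cos^4(x)/4+C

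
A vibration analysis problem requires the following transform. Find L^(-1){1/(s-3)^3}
L^(-1){1/(s-a)^n} = t^(n-1)·e^(at)/(n-1)!
Here a = 3, n = 3: t^2·e^(3t)/2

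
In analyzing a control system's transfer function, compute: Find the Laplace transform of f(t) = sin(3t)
L{sin(wt)}=w/(s²+w²)
L{sin(3t)}=3/(s²+9)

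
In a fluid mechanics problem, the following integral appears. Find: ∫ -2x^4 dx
Using power rule: ∫ -2x^4 dx=-2/5 x^5 + C=(-2/5)x^5 + C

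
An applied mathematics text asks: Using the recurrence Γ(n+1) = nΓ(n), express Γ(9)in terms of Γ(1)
Γ(9) = 8Γ(8) = 8·7Γ(7) = ... = 8!·Γ(1) = 40320·Γ(1)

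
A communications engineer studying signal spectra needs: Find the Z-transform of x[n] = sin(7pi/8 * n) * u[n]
Z{sin(w0 * n) * u[n]} = z * sin(w0)/(z^2 - 2z * cos(w0) + 1)
With w0 = 7pi/8: X(z) = z * sin(7pi/8)/(z^2 - 2z * cos(7pi/8) + 1)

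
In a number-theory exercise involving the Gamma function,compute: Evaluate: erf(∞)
erf(∞)=1 (the error function converges to 1)

Answer: 1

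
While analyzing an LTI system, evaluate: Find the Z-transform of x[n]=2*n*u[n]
Z{n*u[n]} = z/(z-1)^2
By linearity: Z{2*n*u[n]} = 2z/(z-1)^2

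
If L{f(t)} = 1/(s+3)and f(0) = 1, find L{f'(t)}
L{f'(t)} = s·F(s) - f(0) = s/(s + 3) - 1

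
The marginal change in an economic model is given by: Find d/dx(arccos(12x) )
d/dx[arccos(u)]=-u'/√(1-u²), u=12x, u'=12

Answer: -12/√(1 - 144x²)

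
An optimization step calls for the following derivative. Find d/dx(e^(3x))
Chain rule: d/dx[e^u] = e^u · u' where u = 3x
u' = 3

Answer: 3·e^(3x)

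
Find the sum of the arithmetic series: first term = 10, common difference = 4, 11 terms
Last term: a_n = 10 + (11 - 1)·4 = 50
Sum = n(a_1 + a_n)/2 = 11(10 + 50)/2 = 330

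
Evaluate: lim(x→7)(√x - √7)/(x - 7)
Multiply by conjugate (√x + √7)/(√x + √7):
= (x - 7)/((x - 7)(√x + √7)) = 1/(√x + √7)
As x → 7: 1/(2√7)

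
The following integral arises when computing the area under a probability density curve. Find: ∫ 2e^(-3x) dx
Since d/dx[e^(-3x)]=-3e^(-3x), we get -2/3 e^(-3x) + C

Answer: (-2/3)e^(-3x) + C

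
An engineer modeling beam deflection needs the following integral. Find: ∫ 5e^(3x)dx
Since d/dx[e^(3x)]=3e^(3x), we get 5/3 e^(3x) + C

Answer: (5/3)e^(3x) + C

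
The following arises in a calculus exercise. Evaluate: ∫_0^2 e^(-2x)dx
Antiderivative: (1/(-2))e^(-2x)
Evaluate: (1/(-2))(e^-4-1)

Answer: (e^-4-1)/(-2)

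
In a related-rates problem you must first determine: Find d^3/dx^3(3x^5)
Apply power rule 3 times:
d^1: 15x^4
d^2: 60x^3
d^3: 180x^2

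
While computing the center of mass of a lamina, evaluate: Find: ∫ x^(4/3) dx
Power rule: ∫ x^(4/3) dx=x^(7/3)/(7/3) + C

Answer: (3/7)·x^(7/3) + C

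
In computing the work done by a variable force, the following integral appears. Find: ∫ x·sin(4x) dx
By parts: u = x, dv = sin(4x) dx
du = dx, v = -cos(4x)/4
= -x·cos(4x)/4+sin(4x)/4²+C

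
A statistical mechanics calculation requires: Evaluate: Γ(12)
Γ(n) = (n-1)! for positive integers
Γ(12) = 11! = 39916800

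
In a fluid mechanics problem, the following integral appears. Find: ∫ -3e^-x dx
Since d/dx[e^-x]=- e^-x, we get 3e^-x + C

Answer: 3e^-x + C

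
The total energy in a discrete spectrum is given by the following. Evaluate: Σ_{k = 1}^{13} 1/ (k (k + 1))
Partial fractions: 1/(k(k + 1))=1/k - 1/(k + 1)
Telescoping sum: 1(1 - 1/14)=1·13/14

Answer: 13/14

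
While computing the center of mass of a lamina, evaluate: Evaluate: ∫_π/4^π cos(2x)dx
Antiderivative: sin(2x)/2
Evaluate at bounds: [sin(2·π)/2] - [sin(2·π/4)/2]
=((0) - (1))/2=-1/2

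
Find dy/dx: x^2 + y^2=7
Differentiate: 2x + 2y·(dy/dx) = 0
dy/dx = -2x/(2y)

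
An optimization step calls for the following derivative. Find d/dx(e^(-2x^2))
Chain rule: d/dx[e^u] = e^u · u' where u = -2x^2
u' = -4x

Answer: -4x·e^(-2x^2)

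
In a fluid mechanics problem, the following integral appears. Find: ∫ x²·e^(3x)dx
Integration by parts twice:
First: u = x², dv = e^(3x) dx => x²e^(3x)/3 - (2/3)∫ xe^(3x) dx
Second (∫ xe^(3x) dx): xe^(3x)/3 - e^(3x)/9
Combining: e^(3x)(x²/3 - 2x/9 + 2/27) + C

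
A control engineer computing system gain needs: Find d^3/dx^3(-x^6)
Apply power rule 3 times:
d^1: -6x^5
d^2: -30x^4
d^3: -120x^3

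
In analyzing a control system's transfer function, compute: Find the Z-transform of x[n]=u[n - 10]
Using the time-shift property: Z{u[n-10]}=z^(-10)*z/(z-1)
=z^(-9)/(z-1)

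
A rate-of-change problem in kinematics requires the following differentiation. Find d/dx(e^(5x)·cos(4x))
Product rule: (fg)'=f'g+fg'
f=e^(5x), f'=5·e^(5x)
g=cos(4x), g'=-4·sin(4x)

Answer: 5·e^(5x)·cos(4x)-4·e^(5x)·sin(4x)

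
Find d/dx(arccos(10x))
d/dx[arccos(u)] = -u'/√(1-u²), u = 10x, u' = 10

Answer: -10/√(1 - 100x²)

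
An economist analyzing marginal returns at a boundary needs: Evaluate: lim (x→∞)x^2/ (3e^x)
Apply L'Hôpital 2 times (∞/∞ each time):
Eventually get 2!/(3e^x) → 0

Answer: 0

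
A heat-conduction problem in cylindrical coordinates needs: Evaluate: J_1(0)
J_n(0) = 0 for all n > 0 (Bessel function of first kind)
J_1(0) = 0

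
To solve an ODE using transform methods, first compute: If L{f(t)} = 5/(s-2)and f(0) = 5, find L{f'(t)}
L{f'(t)}=s·F(s) - f(0)=5s/(s-2) - 5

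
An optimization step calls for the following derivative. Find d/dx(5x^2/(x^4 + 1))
Quotient rule: (f/g)'=(f'g - fg')/g²
f=5x^2, f'=10x
g=x^4 + 1, g'=4x^3

Answer: (10x·(x^4 + 1) - 20x^5)/(x^4 + 1)²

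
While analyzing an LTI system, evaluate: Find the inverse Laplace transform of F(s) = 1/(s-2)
L^(-1){1/(s-a)}=c·e^(at)
Here a=2, c=1

Answer: e^(2t)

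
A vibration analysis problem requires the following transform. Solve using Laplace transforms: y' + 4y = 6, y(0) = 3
Take L of both sides: sY(s)-3+4Y(s) = 6/s
Y(s)(s+4) = 6/s+3
Y(s) = 6/(s(s+4))+3/(s+4)
Partial fractions: 6/(s(s+4)) = (3/2)/s - (3/2)/(s+4)
So Y(s) = (3/2)/s+(3/2)/(s+4)
Inverse transform (L^(-1){1/s} = 1, L^(-1){1/(s+4)} = e^(-4t)):

Answer: y(t) = 3/2+(3/2)·e^(-4t)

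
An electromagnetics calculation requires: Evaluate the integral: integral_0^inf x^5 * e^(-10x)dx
This is a Gamma integral. Substitute u = 10x (du = 10 dx):
integral_0^inf x^5 * e^(-10x) dx = (1/10^6) integral_0^inf u^5 * e^(-u) du
= Gamma(6)/10^6 = 5!/10^6 = 120/1000000

Answer: 3/25000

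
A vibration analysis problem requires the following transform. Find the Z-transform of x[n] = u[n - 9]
Using the time-shift property: Z{u[n-9]}=z^(-9)*z/(z-1)
=z^(-8)/(z-1)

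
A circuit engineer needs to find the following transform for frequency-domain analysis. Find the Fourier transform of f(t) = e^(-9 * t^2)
The Fourier transform of a Gaussian e^(-a * t^2) is sqrt(pi/a) * e^(-omega^2/(4a)).
With a=9: F(omega)=sqrt(pi)/3 * e^(-omega^2/36)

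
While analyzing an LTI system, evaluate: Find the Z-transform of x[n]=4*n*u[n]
Z{n * u[n]} = z/(z-1)^2
By linearity: Z{4 * n * u[n]} = 4z/(z-1)^2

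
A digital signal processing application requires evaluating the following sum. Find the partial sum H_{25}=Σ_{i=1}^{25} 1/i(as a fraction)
H_25 = 1+1/2+1/3+...+1/25
= 34052522467/8923714800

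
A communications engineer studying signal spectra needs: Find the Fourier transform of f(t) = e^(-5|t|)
Using the standard pair: F{e^(-a|t|)} = 2a/(a^2 + omega^2)
With a = 5: F(omega) = 10/(25 + omega^2)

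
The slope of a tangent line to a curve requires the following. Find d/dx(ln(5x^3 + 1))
Chain rule: d/dx[ln(u)] = u'/u where u = 5x^3 + 1
u' = 15x^2

Answer: (15x^2)/(5x^3 + 1)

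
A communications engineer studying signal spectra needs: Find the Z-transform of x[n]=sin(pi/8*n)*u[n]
Z{sin(w0*n)*u[n]}=z*sin(w0)/(z^2 - 2z*cos(w0) + 1)
With w0=pi/8: X(z)=z*sin(pi/8)/(z^2 - 2z*cos(pi/8) + 1)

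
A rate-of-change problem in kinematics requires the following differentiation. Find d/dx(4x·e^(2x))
Product rule: (fg)' = f'g + fg'
f = 4x, f' = 4
g = e^(2x), g' = 2·e^(2x)

Answer: 4·e^(2x) + 8x·e^(2x)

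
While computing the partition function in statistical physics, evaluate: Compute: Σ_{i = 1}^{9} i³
Using formula: Σ i^3=[n(n + 1)/2]²=[9·10/2]²=2025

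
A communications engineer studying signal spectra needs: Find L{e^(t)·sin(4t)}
First shifting: L{e^(at)f(t)}=F(s-a)
L{sin(4t)}=4/(s²+16)
Shift: 4/((s-1)²+16)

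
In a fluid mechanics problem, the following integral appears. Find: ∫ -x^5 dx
Using power rule: ∫ -x^5 dx=-1/6 x^6 + C=(-1/6)x^6 + C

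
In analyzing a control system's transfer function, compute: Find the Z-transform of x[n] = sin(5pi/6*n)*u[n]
Z{sin(w0 * n) * u[n]} = z * sin(w0)/(z^2-2z * cos(w0)+1)
With w0 = 5pi/6: X(z) = z * sin(5pi/6)/(z^2-2z * cos(5pi/6)+1)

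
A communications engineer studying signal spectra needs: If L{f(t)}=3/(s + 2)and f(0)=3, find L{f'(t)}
L{f'(t)}=s·F(s) - f(0)=3s/(s + 2) - 3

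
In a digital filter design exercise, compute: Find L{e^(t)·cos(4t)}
First shifting: L{e^(at)f(t)}=F(s-a)
L{cos(4t)}=s/(s² + 16)
Shift: (s-1)/((s-1)² + 16)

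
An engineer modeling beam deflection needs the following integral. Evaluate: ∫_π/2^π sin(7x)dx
Antiderivative: -cos(7x)/7
Evaluate at bounds: [-cos(7·π)/7] - [-cos(7·π/2)/7]
=(-(-1) + (0))/7=1/7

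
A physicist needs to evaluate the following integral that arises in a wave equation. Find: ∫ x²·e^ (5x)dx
Integration by parts twice:
First: u = x², dv = e^(5x) dx => x²e^(5x)/5 - (2/5)∫ xe^(5x) dx
Second (∫ xe^(5x) dx): xe^(5x)/5 - e^(5x)/25
Combining: e^(5x)(x²/5-2x/25+2/125)+C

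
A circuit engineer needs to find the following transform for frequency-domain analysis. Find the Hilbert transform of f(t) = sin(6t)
The Hilbert transform shifts each frequency component by -pi/2.
H{sin(wt)}=-cos(wt)
With w=6: H{sin(6t)}=-cos(6t)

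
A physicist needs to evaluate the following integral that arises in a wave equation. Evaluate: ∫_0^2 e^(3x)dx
Antiderivative: (1/3)e^(3x)
Evaluate: (1/3)(e^6-1)

Answer: (e^6-1)/3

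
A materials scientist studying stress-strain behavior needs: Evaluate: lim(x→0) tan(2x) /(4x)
tan(u) ≈ u for small u:
tan(2x)/(4x) ≈ 2x/(4x) = 2/4

Answer: 1/2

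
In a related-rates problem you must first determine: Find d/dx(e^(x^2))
Chain rule: d/dx[e^u]=e^u · u' where u=x^2
u'=2x

Answer: 2x·e^(x^2)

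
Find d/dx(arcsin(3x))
d/dx[arcsin(u)]=u'/√(1-u²), u=3x, u'=3

Answer: 3/√(1-9x²)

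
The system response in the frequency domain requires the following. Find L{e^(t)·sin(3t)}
First shifting: L{e^(at)f(t)} = F(s-a)
L{sin(3t)} = 3/(s²+9)
Shift: 3/((s-1)²+9)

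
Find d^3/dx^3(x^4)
Apply power rule 3 times:
d^1: 4x^3
d^2: 12x^2
d^3: 24x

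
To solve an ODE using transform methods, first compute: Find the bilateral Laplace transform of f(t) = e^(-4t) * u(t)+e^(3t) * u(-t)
For e^(-4t)*u(t): L = 1/(s+4), Re(s) > -4
For e^(3t)*u(-t): L = -1/(s-3), Re(s) < 3
Combined: F(s) = 1/(s+4)-1/(s-3), -4 < Re(s) < 3

Answer: 1/(s+4)-1/(s-3), ROC: -4 < Re(s) < 3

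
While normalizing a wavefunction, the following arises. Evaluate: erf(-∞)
erf(-∞) = -1 (the error function is odd, so erf(-∞) = -erf(∞) = -1)

Answer: -1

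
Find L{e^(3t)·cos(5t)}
First shifting: L{e^(at)f(t)}=F(s-a)
L{cos(5t)}=s/(s² + 25)
Shift: (s-3)/((s-3)² + 25)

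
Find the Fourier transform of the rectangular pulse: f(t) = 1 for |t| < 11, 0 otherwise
F(omega)=integral from -11 to 11 of e^(-j * omega * t) dt
=2 * sin(11 * omega)/omega=22 * sinc(11 * omega/pi)

Answer: 2 * sin(11 * omega)/omega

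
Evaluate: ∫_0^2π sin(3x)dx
Antiderivative: -cos(3x)/3
Evaluate at bounds: [-cos(3·2π)/3] - [-cos(3·0)/3]
= (-(1)+(1))/3 = 0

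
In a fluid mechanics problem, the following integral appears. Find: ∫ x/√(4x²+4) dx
Let u = 4x²+4, du = 8x dx
∫ (1/8)·u^(-1/2) du = √u/4+C

Answer: √(4x²+4)/4+C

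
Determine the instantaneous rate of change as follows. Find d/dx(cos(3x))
Chain rule: d/dx[cos(u)]=-sin(u)·u' where u=3x
u'=3

Answer: -3·sin(3x)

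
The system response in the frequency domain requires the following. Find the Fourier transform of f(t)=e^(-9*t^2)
The Fourier transform of a Gaussian e^(-a*t^2) is sqrt(pi/a)*e^(-omega^2/(4a)).
With a = 9: F(omega) = sqrt(pi)/3*e^(-omega^2/36)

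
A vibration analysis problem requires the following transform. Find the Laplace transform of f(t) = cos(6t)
L{cos(wt)} = s/(s² + w²)
L{cos(6t)} = s/(s² + 36)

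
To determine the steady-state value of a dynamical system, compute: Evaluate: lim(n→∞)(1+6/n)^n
This is the definition of e^6: lim(1 + 6/n)^n = e^6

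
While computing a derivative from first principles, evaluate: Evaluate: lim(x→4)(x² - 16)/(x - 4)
Factor: (x² - 16)=(x-4)(x + 4)
Cancel (x-4): lim(x→4) (x + 4)=8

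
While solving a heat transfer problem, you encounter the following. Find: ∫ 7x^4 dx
Using power rule: ∫ 7x^4 dx = 7/5 x^5+C = (7/5)x^5+C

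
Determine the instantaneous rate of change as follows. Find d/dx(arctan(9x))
d/dx[arctan(u)]=u'/(1+u²), u=9x, u'=9

Answer: 9/(1+81x²)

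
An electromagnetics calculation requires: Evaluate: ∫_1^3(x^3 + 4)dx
Step 1: Find antiderivative F(x) = (1/4)x^4 + 4x
Step 2: F(3) - F(1) = 129/4 - (17/4) = 28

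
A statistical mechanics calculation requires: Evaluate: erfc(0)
erfc(x)=1 - erf(x); erfc(0)=1 - erf(0)=1-0=1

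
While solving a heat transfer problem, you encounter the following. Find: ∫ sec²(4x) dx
Since d/dx[tan(4x)] = 4sec²(4x), integral = tan(4x)/4 + C

Answer: (1/4)tan(4x) + C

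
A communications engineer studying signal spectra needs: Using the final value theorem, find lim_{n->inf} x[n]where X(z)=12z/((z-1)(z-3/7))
Final value theorem: lim x[n] = lim_{z->1} (z-1) * X(z)
(z-1) * X(z) = 12z/(z-3/7)
As z->1: 12/(1-3/7) = 12/(4/7) = 21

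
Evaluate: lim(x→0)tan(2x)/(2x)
tan(u) ≈ u for small u:
tan(2x)/(2x) ≈ 2x/(2x) = 2/2

Answer: 1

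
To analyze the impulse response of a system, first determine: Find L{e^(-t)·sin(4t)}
First shifting: L{e^(at)f(t)} = F(s-a)
L{sin(4t)} = 4/(s² + 16)
Shift: 4/((s + 1)² + 16)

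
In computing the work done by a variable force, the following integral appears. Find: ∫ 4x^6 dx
Using power rule: ∫ 4x^6 dx = 4/7 x^7 + C = (4/7)x^7 + C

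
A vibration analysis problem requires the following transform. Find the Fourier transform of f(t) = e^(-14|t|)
Using the standard pair: F{e^(-a|t|)}=2a/(a^2+omega^2)
With a=14: F(omega)=28/(196+omega^2)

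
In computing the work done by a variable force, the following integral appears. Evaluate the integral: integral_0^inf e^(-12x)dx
integral_0^inf e^(-12x) dx = [-1/12*e^(-12x)]_0^inf
= 0 - (-1/12) = 1/12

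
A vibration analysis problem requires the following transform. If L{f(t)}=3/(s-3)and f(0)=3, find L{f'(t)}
L{f'(t)}=s·F(s) - f(0)=3s/(s-3) - 3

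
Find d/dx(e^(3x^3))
Chain rule: d/dx[e^u]=e^u · u' where u=3x^3
u'=9x^2

Answer: 9x^2·e^(3x^3)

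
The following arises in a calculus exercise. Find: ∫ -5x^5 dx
Using power rule: ∫ -5x^5 dx = -5/6 x^6+C = (-5/6)x^6+C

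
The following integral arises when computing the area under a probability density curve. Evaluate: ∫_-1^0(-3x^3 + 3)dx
Step 1: Find antiderivative F(x)=(-3/4)x^4+3x
Step 2: F(0) - F(-1)=0 - (-15/4)=15/4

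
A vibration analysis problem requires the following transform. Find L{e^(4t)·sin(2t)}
First shifting: L{e^(at)f(t)}=F(s-a)
L{sin(2t)}=2/(s²+4)
Shift: 2/((s-4)²+4)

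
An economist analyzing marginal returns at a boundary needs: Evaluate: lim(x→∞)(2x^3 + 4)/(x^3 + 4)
Divide numerator and denominator by x^3:
lim (2 + 4/x^3)/(1 + 4/x^3)=2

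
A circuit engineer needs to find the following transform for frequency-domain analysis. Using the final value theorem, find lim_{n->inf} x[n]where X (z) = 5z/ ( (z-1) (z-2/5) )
Final value theorem: lim x[n]=lim_{z->1} (z-1) * X(z)
(z-1) * X(z)=5z/(z-2/5)
As z->1: 5/(1-2/5)=5/(3/5)=25/3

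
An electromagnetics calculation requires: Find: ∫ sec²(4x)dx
Since d/dx[tan(4x)] = 4sec²(4x), integral = tan(4x)/4+C

Answer: (1/4)tan(4x)+C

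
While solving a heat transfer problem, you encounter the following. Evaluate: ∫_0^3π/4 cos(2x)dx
Antiderivative: sin(2x)/2
Evaluate at bounds: [sin(2·3π/4)/2] - [sin(2·0)/2]
= ((-1) - (0))/2 = -1/2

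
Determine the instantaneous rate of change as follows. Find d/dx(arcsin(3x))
d/dx[arcsin(u)] = u'/√(1-u²), u = 3x, u' = 3

Answer: 3/√(1-9x²)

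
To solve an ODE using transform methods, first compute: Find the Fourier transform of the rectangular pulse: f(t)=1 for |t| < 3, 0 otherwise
F(omega) = integral from -3 to 3 of e^(-j * omega * t) dt
= 2 * sin(3 * omega)/omega = 6 * sinc(3 * omega/pi)

Answer: 2 * sin(3 * omega)/omega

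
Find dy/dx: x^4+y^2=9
Differentiate: 4x^3 + 2y·(dy/dx) = 0
dy/dx = -4x^3/(2y)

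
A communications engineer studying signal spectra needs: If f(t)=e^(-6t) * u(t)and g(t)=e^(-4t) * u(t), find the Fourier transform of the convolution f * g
By the convolution theorem: F{f*g}=F(omega)*G(omega)
F(omega)=1/(6+j*omega), G(omega)=1/(4+j*omega)
F{f*g}=1/((6+j*omega)(4+j*omega))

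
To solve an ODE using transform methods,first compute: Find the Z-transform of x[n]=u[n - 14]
Using the time-shift property: Z{u[n-14]} = z^(-14)*z/(z-1)
= z^(-13)/(z-1)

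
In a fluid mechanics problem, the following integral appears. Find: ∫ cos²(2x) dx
Using identity cos²(u)=(1 + cos(2u))/2:
∫ (1 + cos(4x))/2 dx=x/2 + sin(4x)/8 + C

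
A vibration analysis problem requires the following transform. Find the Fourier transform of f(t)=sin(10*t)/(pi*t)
sin(W*t)/(pi*t)=(W/pi)*sinc(W*t/pi) is the impulse response of the ideal low-pass filter with cutoff W (here W=10).
Its Fourier transform is a rectangular function:
F(omega)=1 for |omega| < 10, 0 otherwise

Answer: rect(omega/20) [i.e., 1 for |omega| < 10, 0 otherwise]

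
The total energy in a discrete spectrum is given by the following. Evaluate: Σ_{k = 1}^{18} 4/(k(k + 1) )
Partial fractions: 4/(k(k+1))=4/k - 4/(k+1)
Telescoping sum: 4(1-1/19)=4·18/19

Answer: 72/19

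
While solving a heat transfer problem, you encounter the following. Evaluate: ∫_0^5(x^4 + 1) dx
Step 1: Find antiderivative F(x)=(1/5)x^5 + x
Step 2: F(5) - F(0)=630 - (0)=630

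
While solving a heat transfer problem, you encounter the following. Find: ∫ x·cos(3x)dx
By parts: u = x, dv = cos(3x) dx
du = dx, v = sin(3x)/3
= x·sin(3x)/3+cos(3x)/3²+C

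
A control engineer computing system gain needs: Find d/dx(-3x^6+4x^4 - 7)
Power rule: d/dx(ax^n)=n·a·x^(n-1)
Term by term: -18·x^5+16·x^3

Answer: -18x^5+16x^3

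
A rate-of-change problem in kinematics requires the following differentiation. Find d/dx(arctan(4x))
d/dx[arctan(u)]=u'/(1 + u²), u=4x, u'=4

Answer: 4/(1 + 16x²)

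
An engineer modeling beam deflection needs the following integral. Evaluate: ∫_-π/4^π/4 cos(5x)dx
Antiderivative: sin(5x)/5
Evaluate at bounds: [sin(5·π/4)/5] - [sin(5·-π/4)/5]
= ((-√2/2) - (√2/2))/5 = -√2/5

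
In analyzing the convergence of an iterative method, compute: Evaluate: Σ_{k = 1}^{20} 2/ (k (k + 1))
Partial fractions: 2/(k(k+1))=2/k - 2/(k+1)
Telescoping sum: 2(1-1/21)=2·20/21

Answer: 40/21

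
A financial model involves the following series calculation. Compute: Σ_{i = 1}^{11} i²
Using formula: Σ i^2 = n(n+1)(2n+1)/6 = 11·12·23/6 = 506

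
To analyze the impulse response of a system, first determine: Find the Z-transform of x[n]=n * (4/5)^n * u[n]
Using the property Z{n*a^n*u[n]}=az/(z-a)^2
With a=4/5: X(z)=(4/5)z/(z - 4/5)^2, |z| > 4/5

Answer: (4/5)z/(z - 4/5)^2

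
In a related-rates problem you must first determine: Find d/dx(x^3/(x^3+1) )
Quotient rule: (f/g)' = (f'g - fg')/g²
f = x^3, f' = 3x^2
g = x^3+1, g' = 3x^2

Answer: (3x^2·(x^3+1)-3x^5)/(x^3+1)²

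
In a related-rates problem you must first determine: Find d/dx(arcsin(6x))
d/dx[arcsin(u)]=u'/√(1-u²), u=6x, u'=6

Answer: 6/√(1-36x²)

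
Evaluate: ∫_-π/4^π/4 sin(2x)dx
Antiderivative: -cos(2x)/2
Evaluate at bounds: [-cos(2·π/4)/2] - [-cos(2·-π/4)/2]
=(-(0) + (0))/2=0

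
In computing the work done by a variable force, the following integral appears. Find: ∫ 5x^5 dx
Using power rule: ∫ 5x^5 dx=5/6 x^6 + C=(5/6)x^6 + C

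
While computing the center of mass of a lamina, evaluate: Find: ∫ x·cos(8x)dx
By parts: u = x, dv = cos(8x) dx
du = dx, v = sin(8x)/8
= x·sin(8x)/8 + cos(8x)/8² + C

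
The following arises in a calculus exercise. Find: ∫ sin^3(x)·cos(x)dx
Let u = sin(x), du = cos(x) dx
∫ u^3 du = u^4/4+C

Answer: sin^4(x)/4+C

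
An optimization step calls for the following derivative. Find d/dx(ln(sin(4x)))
Chain rule: d/dx[ln(u)] = u'/u where u = sin(4x)
u' = 4cos(4x)

Answer: (4cos(4x))/(sin(4x))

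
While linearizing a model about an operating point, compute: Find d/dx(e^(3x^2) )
Chain rule: d/dx[e^u] = e^u · u' where u = 3x^2
u' = 6x

Answer: 6x·e^(3x^2)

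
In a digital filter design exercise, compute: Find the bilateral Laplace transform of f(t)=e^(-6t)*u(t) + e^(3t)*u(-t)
For e^(-6t)*u(t): L=1/(s+6), Re(s) > -6
For e^(3t)*u(-t): L=-1/(s-3), Re(s) < 3
Combined: F(s)=1/(s+6)-1/(s-3), -6 < Re(s) < 3

Answer: 1/(s+6)-1/(s-3), ROC: -6 < Re(s) < 3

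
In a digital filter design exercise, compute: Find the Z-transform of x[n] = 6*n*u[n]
Z{n * u[n]} = z/(z-1)^2
By linearity: Z{6 * n * u[n]} = 6z/(z-1)^2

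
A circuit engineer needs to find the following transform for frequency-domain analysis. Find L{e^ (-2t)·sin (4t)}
First shifting: L{e^(at)f(t)}=F(s-a)
L{sin(4t)}=4/(s² + 16)
Shift: 4/((s + 2)² + 16)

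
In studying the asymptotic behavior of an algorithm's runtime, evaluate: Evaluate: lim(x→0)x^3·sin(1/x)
Squeeze theorem: -|x^3| ≤ x^3·sin(1/x) ≤ |x^3|
Since x^3 → 0 as x → 0, by squeeze theorem the limit is 0

Answer: 0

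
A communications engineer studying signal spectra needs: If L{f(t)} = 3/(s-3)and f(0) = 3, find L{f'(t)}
L{f'(t)} = s·F(s) - f(0) = 3s/(s-3)-3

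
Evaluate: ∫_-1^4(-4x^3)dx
Step 1: Find antiderivative F(x)=-x^4
Step 2: F(4) - F(-1)=-256 - (-1)=-255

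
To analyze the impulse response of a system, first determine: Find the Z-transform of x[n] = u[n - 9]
Using the time-shift property: Z{u[n-9]} = z^(-9) * z/(z-1)
= z^(-8)/(z-1)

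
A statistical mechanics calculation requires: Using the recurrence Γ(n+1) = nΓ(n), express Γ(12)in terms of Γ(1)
Γ(12)=11Γ(11)=11·10Γ(10)=...=11!·Γ(1)=39916800·Γ(1)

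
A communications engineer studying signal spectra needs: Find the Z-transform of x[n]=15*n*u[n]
Z{n * u[n]} = z/(z-1)^2
By linearity: Z{15 * n * u[n]} = 15z/(z-1)^2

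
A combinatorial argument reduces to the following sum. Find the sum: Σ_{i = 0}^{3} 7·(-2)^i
Geometric series: S=a(1 - r^n)/(1 - r)
a=7, r=-2, n=4
S=7(1 - 16)/3=-35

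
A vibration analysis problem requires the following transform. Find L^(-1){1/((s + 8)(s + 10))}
Partial fractions: 1/((s+8)(s+10))=A/(s+8)+B/(s+10)
Cover-up: A=1/(s+10)|_{s=-8}=1/2; B=1/(s+8)|_{s=-10}=-1/2
L^(-1)=(1/2)e^(-8t) - (1/2)e^(-10t)

Answer: (1/2)(e^(-8t) - e^(-10t))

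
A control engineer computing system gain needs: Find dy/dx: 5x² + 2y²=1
Differentiate: 10x+4y·(dy/dx)=0
dy/dx=-10x/(4y)=-(5/2)·(x/y)

Answer: dy/dx=-(5/2)·(x/y)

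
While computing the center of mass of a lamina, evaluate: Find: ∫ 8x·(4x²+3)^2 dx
Let u=4x² + 3, du=8x dx
∫ u^2 du=u^3/3 + C

Answer: (4x² + 3)^3/3 + C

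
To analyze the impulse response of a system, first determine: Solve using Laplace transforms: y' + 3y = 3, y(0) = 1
Take L of both sides: sY(s)-1+3Y(s) = 3/s
Y(s)(s+3) = 3/s+1
Y(s) = 3/(s(s+3))+1/(s+3)
Partial fractions: 3/(s(s+3)) = 1/s - 1/(s+3)
So Y(s) = 1/s
Inverse transform (L^(-1){1/s} = 1, L^(-1){1/(s+3)} = e^(-3t)):

Answer: y(t) = 1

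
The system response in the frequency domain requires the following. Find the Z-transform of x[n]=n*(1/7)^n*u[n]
Using the property Z{n * a^n * u[n]}=az/(z-a)^2
With a=1/7: X(z)=(1/7)z/(z - 1/7)^2, |z| > 1/7

Answer: (1/7)z/(z - 1/7)^2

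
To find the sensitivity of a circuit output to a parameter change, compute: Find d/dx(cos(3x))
Chain rule: d/dx[cos(u)]=-sin(u)·u' where u=3x
u'=3

Answer: -3·sin(3x)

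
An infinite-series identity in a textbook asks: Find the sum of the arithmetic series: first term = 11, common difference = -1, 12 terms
Last term: a_n=11+(12-1)·-1=0
Sum=n(a_1+a_n)/2=12(11+0)/2=66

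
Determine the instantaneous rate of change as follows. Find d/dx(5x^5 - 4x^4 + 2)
Power rule: d/dx(ax^n) = n·a·x^(n-1)
Term by term: 25·x^4 - 16·x^3

Answer: 25x^4 - 16x^3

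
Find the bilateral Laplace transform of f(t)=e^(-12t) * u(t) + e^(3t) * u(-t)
For e^(-12t)*u(t): L=1/(s+12), Re(s) > -12
For e^(3t)*u(-t): L=-1/(s-3), Re(s) < 3
Combined: F(s)=1/(s+12)-1/(s-3), -12 < Re(s) < 3

Answer: 1/(s+12)-1/(s-3), ROC: -12 < Re(s) < 3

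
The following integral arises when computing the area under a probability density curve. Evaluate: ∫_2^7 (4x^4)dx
Step 1: Find antiderivative F(x)=(4/5)x^5
Step 2: F(7) - F(2)=67228/5 - (128/5)=13420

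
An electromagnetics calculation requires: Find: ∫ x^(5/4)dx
Power rule: ∫ x^(5/4) dx=x^(9/4)/(9/4) + C

Answer: (4/9)·x^(9/4) + C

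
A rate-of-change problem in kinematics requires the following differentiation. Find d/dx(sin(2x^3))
Chain rule: d/dx[sin(u)]=cos(u)·u' where u=2x^3
u'=6x^2

Answer: 6x^2·cos(2x^3)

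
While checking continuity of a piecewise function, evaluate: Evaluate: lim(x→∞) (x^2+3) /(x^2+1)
Divide numerator and denominator by x^2:
lim (1 + 3/x^2)/(1 + 1/x^2) = 1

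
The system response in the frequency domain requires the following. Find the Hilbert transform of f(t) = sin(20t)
The Hilbert transform shifts each frequency component by -pi/2.
H{sin(wt)}=-cos(wt)
With w=20: H{sin(20t)}=-cos(20t)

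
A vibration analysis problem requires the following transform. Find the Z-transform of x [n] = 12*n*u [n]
Z{n*u[n]}=z/(z-1)^2
By linearity: Z{12*n*u[n]}=12z/(z-1)^2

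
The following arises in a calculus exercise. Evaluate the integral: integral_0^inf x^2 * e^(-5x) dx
This is a Gamma integral. Substitute u=5x (du=5 dx):
integral_0^inf x^2*e^(-5x) dx=(1/5^3) integral_0^inf u^2*e^(-u) du
=Gamma(3)/5^3=2!/5^3=2/125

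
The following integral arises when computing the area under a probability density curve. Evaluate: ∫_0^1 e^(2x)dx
Antiderivative: (1/2)e^(2x)
Evaluate: (1/2)(e^2 - 1)

Answer: (e^2 - 1)/2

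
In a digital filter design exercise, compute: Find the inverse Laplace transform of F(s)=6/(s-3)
L^(-1){6/(s-a)}=c·e^(at)
Here a=3, c=6

Answer: 6e^(3t)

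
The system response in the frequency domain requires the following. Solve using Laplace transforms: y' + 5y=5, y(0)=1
Take L of both sides: sY(s)-1+5Y(s)=5/s
Y(s)(s+5)=5/s+1
Y(s)=5/(s(s+5))+1/(s+5)
Partial fractions: 5/(s(s+5))=1/s - 1/(s+5)
So Y(s)=1/s
Inverse transform (L^(-1){1/s}=1, L^(-1){1/(s+5)}=e^(-5t)):

Answer: y(t)=1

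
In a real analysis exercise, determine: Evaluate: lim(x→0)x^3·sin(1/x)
Squeeze theorem: -|x^3| ≤ x^3·sin(1/x) ≤ |x^3|
Since x^3 → 0 as x → 0, by squeeze theorem the limit is 0

Answer: 0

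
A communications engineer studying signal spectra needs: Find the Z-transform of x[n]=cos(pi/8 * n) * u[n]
Z{cos(w0*n)*u[n]}=z(z - cos(w0))/(z^2-2z*cos(w0)+1)
With w0=pi/8: X(z)=z(z - cos(pi/8))/(z^2-2z*cos(pi/8)+1)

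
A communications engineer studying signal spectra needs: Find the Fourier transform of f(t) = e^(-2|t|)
Using the standard pair: F{e^(-a|t|)} = 2a/(a^2+omega^2)
With a = 2: F(omega) = 4/(4+omega^2)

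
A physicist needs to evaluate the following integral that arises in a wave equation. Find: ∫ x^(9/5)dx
Power rule: ∫ x^(9/5) dx = x^(14/5)/(14/5)+C

Answer: (5/14)·x^(14/5)+C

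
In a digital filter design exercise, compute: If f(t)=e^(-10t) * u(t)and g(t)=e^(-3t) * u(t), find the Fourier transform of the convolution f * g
By the convolution theorem: F{f*g}=F(omega)*G(omega)
F(omega)=1/(10+j*omega), G(omega)=1/(3+j*omega)
F{f*g}=1/((10+j*omega)(3+j*omega))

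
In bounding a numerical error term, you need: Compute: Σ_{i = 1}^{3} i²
Using formula: Σ i^2=n(n + 1)(2n + 1)/6=3·4·7/6=14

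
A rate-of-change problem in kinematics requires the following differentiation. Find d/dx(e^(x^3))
Chain rule: d/dx[e^u] = e^u · u' where u = x^3
u' = 3x^2

Answer: 3x^2·e^(x^3)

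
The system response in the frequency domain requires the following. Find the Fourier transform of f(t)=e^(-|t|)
Using the standard pair: F{e^(-a|t|)} = 2a/(a^2+omega^2)
With a = 1: F(omega) = 2/(1+omega^2)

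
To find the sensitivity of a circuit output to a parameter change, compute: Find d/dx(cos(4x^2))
Chain rule: d/dx[cos(u)] = -sin(u)·u' where u = 4x^2
u' = 8x

Answer: -8x·sin(4x^2)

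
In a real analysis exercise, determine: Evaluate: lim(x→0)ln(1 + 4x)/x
L'Hôpital (0/0): lim 4/(1+4x) / 1 = 4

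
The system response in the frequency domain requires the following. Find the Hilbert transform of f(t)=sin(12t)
The Hilbert transform shifts each frequency component by -pi/2.
H{sin(wt)} = -cos(wt)
With w = 12: H{sin(12t)} = -cos(12t)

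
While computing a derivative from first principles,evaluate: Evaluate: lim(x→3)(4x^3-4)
Polynomial is continuous, so substitute x=3:
4·3^3-4=104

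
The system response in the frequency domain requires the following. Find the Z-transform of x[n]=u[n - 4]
Using the time-shift property: Z{u[n-4]}=z^(-4)*z/(z-1)
=z^(-3)/(z-1)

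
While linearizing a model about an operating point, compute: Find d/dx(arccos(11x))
d/dx[arccos(u)]=-u'/√(1-u²), u=11x, u'=11

Answer: -11/√(1 - 121x²)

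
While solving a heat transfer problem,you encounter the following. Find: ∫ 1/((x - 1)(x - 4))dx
Partial fractions: 1/((x-1)(x-4)) = A/(x-1)+B/(x-4)
A = -1/3, B = 1/3
∫ [-1/3· 1/(x-1)+1/3· 1/(x-4)] dx
= (1/3)[ln|x-4| - ln|x-1|]+C

Answer: (1/3)·ln|(x-4)/(x-1)|+C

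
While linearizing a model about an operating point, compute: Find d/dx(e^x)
Chain rule: d/dx[e^u] = e^u · u' where u = x
u' = 1

Answer: 1·e^x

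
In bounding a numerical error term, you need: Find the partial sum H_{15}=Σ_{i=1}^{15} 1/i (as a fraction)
H_15 = 1+1/2+1/3+...+1/15
= 1195757/360360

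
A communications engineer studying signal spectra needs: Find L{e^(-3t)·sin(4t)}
First shifting: L{e^(at)f(t)}=F(s-a)
L{sin(4t)}=4/(s²+16)
Shift: 4/((s+3)²+16)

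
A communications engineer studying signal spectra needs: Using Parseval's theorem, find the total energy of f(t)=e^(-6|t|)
Parseval's theorem: E = integral |f(t)|^2 dt = (1/2pi) integral |F(omega)|^2 domega
E = integral_{-inf}^{inf} e^(-12|t|) dt = 2*integral_0^inf e^(-12t) dt = 2/(2*6) = 1/6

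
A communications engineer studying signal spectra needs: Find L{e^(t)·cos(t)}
First shifting: L{e^(at)f(t)}=F(s-a)
L{cos(t)}=s/(s² + 1)
Shift: (s-1)/((s-1)² + 1)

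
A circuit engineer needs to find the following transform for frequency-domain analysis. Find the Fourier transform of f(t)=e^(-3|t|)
Using the standard pair: F{e^(-a|t|)} = 2a/(a^2+omega^2)
With a = 3: F(omega) = 6/(9+omega^2)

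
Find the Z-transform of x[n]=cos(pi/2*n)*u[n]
Z{cos(w0 * n) * u[n]} = z(z - cos(w0))/(z^2 - 2z * cos(w0) + 1)
With w0 = pi/2: X(z) = z(z - cos(pi/2))/(z^2 - 2z * cos(pi/2) + 1)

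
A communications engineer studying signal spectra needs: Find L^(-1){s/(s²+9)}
L^(-1){s/(s² + w²)}=cos(wt)
Here w=3

Answer: cos(3t)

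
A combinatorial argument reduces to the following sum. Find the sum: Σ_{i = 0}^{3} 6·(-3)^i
Geometric series: S = a(1 - r^n)/(1 - r)
a = 6, r = -3, n = 4
S = 6(1-81)/4 = -120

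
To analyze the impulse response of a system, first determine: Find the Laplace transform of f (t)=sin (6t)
L{sin(wt)} = w/(s²+w²)
L{sin(6t)} = 6/(s²+36)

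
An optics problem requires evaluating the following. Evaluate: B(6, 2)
B(x,y)=Γ(x)Γ(y)/Γ(x + y)=(x-1)!(y-1)!/(x + y-1)!
B(6,2)=5!·1!/7!=1/42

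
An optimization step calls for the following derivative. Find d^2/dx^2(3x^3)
Apply power rule 2 times:
d^1: 9x^2
d^2: 18x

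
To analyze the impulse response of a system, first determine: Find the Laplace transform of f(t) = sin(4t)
L{sin(wt)}=w/(s² + w²)
L{sin(4t)}=4/(s² + 16)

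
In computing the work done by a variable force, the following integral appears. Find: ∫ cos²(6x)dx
Using identity cos²(u)=(1 + cos(2u))/2:
∫ (1 + cos(12x))/2 dx=x/2 + sin(12x)/24 + C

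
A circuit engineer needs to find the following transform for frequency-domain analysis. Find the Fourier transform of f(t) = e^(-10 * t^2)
The Fourier transform of a Gaussian e^(-a * t^2) is sqrt(pi/a) * e^(-omega^2/(4a)).
With a=10: F(omega)=sqrt(pi/10) * e^(-omega^2/40)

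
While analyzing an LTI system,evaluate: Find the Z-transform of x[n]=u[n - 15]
Using the time-shift property: Z{u[n-15]} = z^(-15)*z/(z-1)
= z^(-14)/(z-1)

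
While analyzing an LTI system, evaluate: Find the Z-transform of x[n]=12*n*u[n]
Z{n * u[n]} = z/(z-1)^2
By linearity: Z{12 * n * u[n]} = 12z/(z-1)^2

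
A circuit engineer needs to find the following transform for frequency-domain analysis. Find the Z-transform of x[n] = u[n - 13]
Using the time-shift property: Z{u[n-13]}=z^(-13) * z/(z-1)
=z^(-12)/(z-1)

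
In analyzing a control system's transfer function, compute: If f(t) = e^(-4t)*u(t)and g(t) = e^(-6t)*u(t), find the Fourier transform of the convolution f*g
By the convolution theorem: F{f * g} = F(omega) * G(omega)
F(omega) = 1/(4+j * omega), G(omega) = 1/(6+j * omega)
F{f * g} = 1/((4+j * omega)(6+j * omega))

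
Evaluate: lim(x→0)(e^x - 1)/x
L'Hôpital (0/0): lim e^x/1=1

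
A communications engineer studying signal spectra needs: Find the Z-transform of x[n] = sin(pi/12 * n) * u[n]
Z{sin(w0 * n) * u[n]}=z * sin(w0)/(z^2 - 2z * cos(w0) + 1)
With w0=pi/12: X(z)=z * sin(pi/12)/(z^2 - 2z * cos(pi/12) + 1)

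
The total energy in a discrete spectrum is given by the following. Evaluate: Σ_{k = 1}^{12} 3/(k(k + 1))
Partial fractions: 3/(k(k + 1))=3/k - 3/(k + 1)
Telescoping sum: 3(1 - 1/13)=3·12/13

Answer: 36/13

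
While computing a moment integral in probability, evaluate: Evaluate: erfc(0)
erfc(x) = 1 - erf(x); erfc(0) = 1 - erf(0) = 1-0 = 1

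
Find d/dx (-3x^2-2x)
Power rule: d/dx(ax^n) = n·a·x^(n-1)
Term by term: -6·x - 2

Answer: -6x - 2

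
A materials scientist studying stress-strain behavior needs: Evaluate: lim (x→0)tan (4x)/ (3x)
tan(u) ≈ u for small u:
tan(4x)/(3x) ≈ 4x/(3x) = 4/3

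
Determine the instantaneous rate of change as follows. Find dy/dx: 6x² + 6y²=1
Differentiate: 12x+12y·(dy/dx)=0
dy/dx=-12x/(12y)=-1·(x/y)

Answer: dy/dx=-1·(x/y)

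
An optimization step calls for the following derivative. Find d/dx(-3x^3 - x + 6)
Power rule: d/dx(ax^n) = n·a·x^(n-1)
Term by term: -9·x^2-1

Answer: -9x^2-1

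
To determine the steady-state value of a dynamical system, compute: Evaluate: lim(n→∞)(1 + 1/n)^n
This is the definition of e^1: lim(1+1/n)^n=e^1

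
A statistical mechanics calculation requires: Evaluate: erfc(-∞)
erfc(x)=1 - erf(x); erfc(-∞)=1 - erf(-∞)=1 - (-1)=2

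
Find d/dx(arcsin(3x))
d/dx[arcsin(u)] = u'/√(1-u²), u = 3x, u' = 3

Answer: 3/√(1-9x²)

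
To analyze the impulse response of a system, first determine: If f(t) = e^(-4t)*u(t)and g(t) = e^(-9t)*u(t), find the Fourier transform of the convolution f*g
By the convolution theorem: F{f * g}=F(omega) * G(omega)
F(omega)=1/(4 + j * omega), G(omega)=1/(9 + j * omega)
F{f * g}=1/((4 + j * omega)(9 + j * omega))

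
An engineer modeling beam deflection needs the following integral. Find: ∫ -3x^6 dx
Using power rule: ∫ -3x^6 dx=-3/7 x^7+C=(-3/7)x^7+C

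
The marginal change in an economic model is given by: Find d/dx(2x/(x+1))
Quotient rule: (f/g)'=(f'g - fg')/g²
f=2x, f'=2
g=x+1, g'=1

Answer: (2·(x+1)-2x)/(x+1)²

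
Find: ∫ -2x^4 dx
Using power rule: ∫ -2x^4 dx=-2/5 x^5 + C=(-2/5)x^5 + C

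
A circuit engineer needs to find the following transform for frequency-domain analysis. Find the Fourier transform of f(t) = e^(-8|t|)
Using the standard pair: F{e^(-a|t|)}=2a/(a^2+omega^2)
With a=8: F(omega)=16/(64+omega^2)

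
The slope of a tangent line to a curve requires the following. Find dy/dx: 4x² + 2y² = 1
Differentiate: 8x+4y·(dy/dx)=0
dy/dx=-8x/(4y)=-2·(x/y)

Answer: dy/dx=-2·(x/y)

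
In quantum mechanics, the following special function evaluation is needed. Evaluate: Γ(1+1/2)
Γ(n+1/2) = (2n)!√π/(4^n·n!)
= 2√π/(4·1) = (1/2)·√π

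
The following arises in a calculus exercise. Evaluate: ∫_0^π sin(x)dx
Antiderivative: -cos(x)
Evaluate at bounds: [-cos(1·π)/1] - [-cos(1·0)/1]
=(-(-1) + (1))/1=2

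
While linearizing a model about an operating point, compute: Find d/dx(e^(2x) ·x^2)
Product rule: (fg)' = f'g+fg'
f = e^(2x), f' = 2·e^(2x)
g = x^2, g' = 2x

Answer: 2·e^(2x)·x^2+2·e^(2x)·x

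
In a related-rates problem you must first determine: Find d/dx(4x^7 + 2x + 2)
Power rule: d/dx(ax^n) = n·a·x^(n-1)
Term by term: 28·x^6+2

Answer: 28x^6+2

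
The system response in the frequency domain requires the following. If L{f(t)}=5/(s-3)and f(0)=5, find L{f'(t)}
L{f'(t)}=s·F(s) - f(0)=5s/(s-3)-5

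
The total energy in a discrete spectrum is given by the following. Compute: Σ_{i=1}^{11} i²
Using formula: Σ i^2 = n(n + 1)(2n + 1)/6 = 11·12·23/6 = 506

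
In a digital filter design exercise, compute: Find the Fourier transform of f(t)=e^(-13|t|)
Using the standard pair: F{e^(-a|t|)}=2a/(a^2 + omega^2)
With a=13: F(omega)=26/(169 + omega^2)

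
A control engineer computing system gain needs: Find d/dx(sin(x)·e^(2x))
Product rule: (fg)'=f'g + fg'
f=sin(x), f'=cos(x)
g=e^(2x), g'=2·e^(2x)

Answer: cos(x)·e^(2x) + 2·sin(x)·e^(2x)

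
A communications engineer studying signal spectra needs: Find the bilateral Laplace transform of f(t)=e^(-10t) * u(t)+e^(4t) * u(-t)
For e^(-10t) * u(t): L = 1/(s + 10), Re(s) > -10
For e^(4t) * u(-t): L = -1/(s-4), Re(s) < 4
Combined: F(s) = 1/(s + 10) - 1/(s-4), -10 < Re(s) < 4

Answer: 1/(s + 10) - 1/(s-4), ROC: -10 < Re(s) < 4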